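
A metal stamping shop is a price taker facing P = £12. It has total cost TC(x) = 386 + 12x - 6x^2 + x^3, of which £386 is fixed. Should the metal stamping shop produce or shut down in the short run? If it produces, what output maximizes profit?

Produce at x = 4

From TC, MC = TC'(x) = 12 - 12x + 3x^2 and AVC = VC/x = 12 - 6x + x^2.
AVC hits its minimum where MC = AVC, at x = 3, giving min AVC = 12 - 6·3 + 3^2 = £3.
Since P = £12 ≥ min AVC = £3, price covers variable cost and the firm should produce.
Set P = MC: 12 = 12 - 12x + 3x^2 → -12x + 3x^2 = 0. The roots are x = 0 and x = 4; the profit-maximizing output is on the rising part of MC, so x* = 4.
Check: AVC at x = 4 is £4 ≤ P, so revenue covers variable cost.
Profit = P·x − TC = 12·4 − 402 = -£354, a loss, but smaller than the £386 fixed cost the firm would lose by shutting down.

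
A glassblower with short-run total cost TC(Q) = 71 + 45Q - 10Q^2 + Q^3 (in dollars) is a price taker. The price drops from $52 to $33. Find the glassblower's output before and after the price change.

Output falls from 7 to 6

MC = 45 - 20Q + 3Q^2; the shutdown threshold is min AVC = $20 (at Q = 5).
With P = $52 above the shutdown price, P = MC gives Q = 7.
At P = $33 ≥ min AVC, set P = MC: Q = 6. The firm stays open but cuts output.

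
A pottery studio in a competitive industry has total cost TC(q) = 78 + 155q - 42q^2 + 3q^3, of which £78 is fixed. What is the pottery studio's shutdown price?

Short-run supply begins at min AVC. From VC = 155q - 42q^2 + 3q^3, AVC = 155 - 42q + 3q^2.
dAVC/dq = -42 + 6q = 0 gives q = 7. min AVC = 155 - 42·7 + 3·7^2 = 8.
So the shutdown price is £8.

£8 per unit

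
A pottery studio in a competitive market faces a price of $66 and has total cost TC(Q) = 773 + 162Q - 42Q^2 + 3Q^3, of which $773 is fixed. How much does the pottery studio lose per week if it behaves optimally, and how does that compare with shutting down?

Profit = -$389 at Q = 8

AVC = 162 - 42Q + 3Q^2; min AVC = $15 at Q = 7. Since P = $66 ≥ min AVC, the firm produces.
With MC = 162 - 84Q + 9Q^2, P = MC on the upward-sloping part at Q* = 8.
TR = 66·8 = 528. TC = 773 + 144 = 917. Profit = 528 − 917 = -$389.
By producing, the firm covers all variable cost plus $384 of fixed cost; shutting down would lose the full $773.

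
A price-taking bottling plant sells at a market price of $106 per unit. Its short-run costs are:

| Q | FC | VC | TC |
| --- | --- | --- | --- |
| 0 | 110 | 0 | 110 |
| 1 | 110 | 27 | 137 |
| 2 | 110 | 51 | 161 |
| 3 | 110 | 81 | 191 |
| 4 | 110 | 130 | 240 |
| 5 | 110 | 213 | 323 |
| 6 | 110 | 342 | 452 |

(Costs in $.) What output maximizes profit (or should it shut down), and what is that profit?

Q = 5; profit = $207

Profit at each row (π = 106Q − TC): Q=0: -110; Q=1: -31; Q=2: 51; Q=3: 127; Q=4: 184; Q=5: 207; Q=6: 184.
Profit is maximized at Q = 5. AVC there is 213/5 = $42.60 ≤ P, so producing beats shutting down (which would give -$110).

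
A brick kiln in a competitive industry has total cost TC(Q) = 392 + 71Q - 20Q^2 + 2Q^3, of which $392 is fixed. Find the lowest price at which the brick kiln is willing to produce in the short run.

$21 per unit

The firm shuts down when price falls below the minimum of average variable cost. AVC = VC/Q = 71 - 20Q + 2Q^2.
At the minimum of AVC, MC = AVC. MC = 71 - 40Q + 6Q^2; setting MC = AVC gives 4Q^2 - 20Q = 0, so Q = 5. min AVC = 21.
So the shutdown price is $21.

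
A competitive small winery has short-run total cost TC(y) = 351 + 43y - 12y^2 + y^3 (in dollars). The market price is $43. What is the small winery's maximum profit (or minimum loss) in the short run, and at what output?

Profit = -$95 at y = 8

AVC = 43 - 12y + y^2 has its minimum $7 at y = 6; price $43 clears that bar, so the firm operates.
MC = 43 - 24y + 3y^2. Setting P = MC and taking the root on the rising branch gives y* = 8.
TR = 43·8 = 344. TC = 351 + 88 = 439. Profit = 344 − 439 = -$95.
Shutting down would mean losing the fixed cost of $351, so operating at a loss of $95 is better by $256.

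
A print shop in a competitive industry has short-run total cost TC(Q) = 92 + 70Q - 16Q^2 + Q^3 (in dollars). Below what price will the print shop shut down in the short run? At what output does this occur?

Short-run supply begins at min AVC. From VC = 70Q - 16Q^2 + Q^3, AVC = 70 - 16Q + Q^2.
At the minimum of AVC, MC = AVC. MC = 70 - 32Q + 3Q^2; setting MC = AVC gives 2Q^2 - 16Q = 0, so Q = 8. min AVC = 6.
For P < $6 the firm produces nothing.

$6 per unit, at Q = 8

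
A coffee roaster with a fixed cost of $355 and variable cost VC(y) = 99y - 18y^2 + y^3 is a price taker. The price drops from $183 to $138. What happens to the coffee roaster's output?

Output falls from 14 to 13

MC = 99 - 36y + 3y^2; the shutdown threshold is min AVC = $18 (at y = 9).
At P = $183 ≥ min AVC, set P = MC on the rising branch: y = 14.
At P = $138 ≥ min AVC, set P = MC: y = 13. The firm stays open but cuts output.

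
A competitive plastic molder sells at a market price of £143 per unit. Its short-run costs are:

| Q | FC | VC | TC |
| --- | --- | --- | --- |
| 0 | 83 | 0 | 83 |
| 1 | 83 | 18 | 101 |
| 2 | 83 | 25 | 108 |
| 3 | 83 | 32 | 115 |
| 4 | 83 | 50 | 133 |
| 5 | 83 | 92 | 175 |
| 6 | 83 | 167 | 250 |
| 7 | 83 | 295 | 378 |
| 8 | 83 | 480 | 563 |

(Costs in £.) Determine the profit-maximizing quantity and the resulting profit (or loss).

Q = 7; profit = £623

Tabulate TR − TC: Q=0: -83; Q=1: 42; Q=2: 178; Q=3: 314; Q=4: 439; Q=5: 540; Q=6: 608; Q=7: 623; Q=8: 581.
Profit is maximized at Q = 7. AVC there is 295/7 = £42.14 ≤ P, so producing beats shutting down (which would give -£83).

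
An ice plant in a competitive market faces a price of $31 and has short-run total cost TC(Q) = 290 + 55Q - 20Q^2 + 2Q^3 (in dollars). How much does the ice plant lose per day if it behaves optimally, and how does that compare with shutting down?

AVC = 55 - 20Q + 2Q^2; min AVC = $5 at Q = 5. Since P = $31 ≥ min AVC, the firm produces.
MC = 55 - 40Q + 6Q^2. Setting P = MC and taking the root on the rising branch gives Q* = 6.
TR = 31·6 = 186. TC = 290 + 42 = 332. Profit = 186 − 332 = -$146.
By producing, the firm covers all variable cost plus $144 of fixed cost; shutting down would lose the full $290.

Profit = -$146 at Q = 6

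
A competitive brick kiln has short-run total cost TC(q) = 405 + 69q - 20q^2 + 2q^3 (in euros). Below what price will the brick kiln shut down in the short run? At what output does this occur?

Short-run supply begins at min AVC. From VC = 69q - 20q^2 + 2q^3, AVC = 69 - 20q + 2q^2.
dAVC/dq = -20 + 4q = 0 gives q = 5. min AVC = 69 - 20·5 + 2·5^2 = 19.
So the shutdown price is €19.

€19 per unit, at q = 5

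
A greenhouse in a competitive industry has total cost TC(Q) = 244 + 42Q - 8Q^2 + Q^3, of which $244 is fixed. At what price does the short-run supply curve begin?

The firm shuts down when price falls below the minimum of average variable cost. AVC = VC/Q = 42 - 8Q + Q^2.
At the minimum of AVC, MC = AVC. MC = 42 - 16Q + 3Q^2; setting MC = AVC gives 2Q^2 - 8Q = 0, so Q = 4. min AVC = 26.
So the shutdown price is $26.

$26 per unit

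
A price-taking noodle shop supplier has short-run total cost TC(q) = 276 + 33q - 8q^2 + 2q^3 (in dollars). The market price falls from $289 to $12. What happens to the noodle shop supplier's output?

AVC = 33 - 8q + 2q^2, minimized at q = 2 where min AVC = $25. MC = 33 - 16q + 6q^2.
With P = $289 above the shutdown price, P = MC gives q = 8.
At P = $12 < min AVC = $25, price no longer covers variable cost at any output, so the firm shuts down: q = 0.

Output falls from 8 to 0 (the firm shuts down)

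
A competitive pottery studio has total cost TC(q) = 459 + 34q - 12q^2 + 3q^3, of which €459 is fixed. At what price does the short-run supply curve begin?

The firm shuts down when price falls below the minimum of average variable cost. AVC = VC/q = 34 - 12q + 3q^2.
dAVC/dq = -12 + 6q = 0 gives q = 2. min AVC = 34 - 12·2 + 3·2^2 = 22.
For P < €22 the firm produces nothing.

€22 per unit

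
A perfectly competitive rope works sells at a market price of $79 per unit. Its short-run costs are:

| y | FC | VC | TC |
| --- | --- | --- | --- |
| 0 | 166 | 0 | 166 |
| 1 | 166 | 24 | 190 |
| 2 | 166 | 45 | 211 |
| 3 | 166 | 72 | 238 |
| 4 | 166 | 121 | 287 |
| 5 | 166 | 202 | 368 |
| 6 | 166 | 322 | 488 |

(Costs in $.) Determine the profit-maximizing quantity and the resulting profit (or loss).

y = 4; profit = $29

Profit at each row (π = 79y − TC): y=0: -166; y=1: -111; y=2: -53; y=3: -1; y=4: 29; y=5: 27; y=6: -14.
Profit is maximized at y = 4. AVC there is 121/4 = $30.25 ≤ P, so producing beats shutting down (which would give -$166).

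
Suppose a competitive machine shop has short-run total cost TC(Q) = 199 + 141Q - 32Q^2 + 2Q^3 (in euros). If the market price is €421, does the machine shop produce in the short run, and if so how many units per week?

Strip out fixed cost: VC = 141Q - 32Q^2 + 2Q^3. Then AVC = 141 - 32Q + 2Q^2 and MC = 141 - 64Q + 6Q^2.
AVC is minimized where dAVC/dQ = -32 + 4Q = 0, at Q = 8; min AVC = 141 - 32·8 + 2·8^2 = €13.
Since P = €421 ≥ min AVC = €13, price covers variable cost and the firm should produce.
Set P = MC: 421 = 141 - 64Q + 6Q^2 → -280 - 64Q + 6Q^2 = 0. The roots are Q = -10/3 and Q = 14; the profit-maximizing output is on the rising part of MC, so Q* = 14.
Check: AVC at Q = 14 is €85 ≤ P, so revenue covers variable cost.
Profit = P·Q − TC = 421·14 − 1389 = €4505.

Produce at Q = 14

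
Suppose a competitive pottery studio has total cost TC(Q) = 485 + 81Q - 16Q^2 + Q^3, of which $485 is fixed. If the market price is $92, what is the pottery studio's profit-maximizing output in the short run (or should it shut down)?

Variable cost is VC = 81Q - 16Q^2 + Q^3, so AVC = VC/Q = 81 - 16Q + Q^2 and MC = dTC/dQ = 81 - 32Q + 3Q^2.
The AVC parabola has its vertex at Q = 16/2 = 8, where AVC = 81 - 16·8 + 8^2 = $17.
Because $92 ≥ $17, revenue can cover variable cost; the firm operates.
P = MC gives -11 - 32Q + 3Q^2 = 0, with roots -1/3 and 11. Take the larger (rising MC): Q* = 11.
Check: AVC at Q = 11 is $26 ≤ P, so revenue covers variable cost.
Profit = P·Q − TC = 92·11 − 771 = $241.

Produce at Q = 11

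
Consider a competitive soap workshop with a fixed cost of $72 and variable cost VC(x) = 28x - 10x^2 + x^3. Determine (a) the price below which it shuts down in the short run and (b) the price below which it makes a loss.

AVC = 28 - 10x + x^2; minimized at x = 5, giving min AVC = $3. That is the shutdown price.
ATC = 72/x + 28 - 10x + x^2. Setting dATC/dx = −72/x^2 − 10 + 2x = 0 gives x = 6 (since 2·6^3 − 10·6^2 = 72).
min ATC = 72/6 + 28 − 10·6 + 6^2 = $16. That is the break-even price.
Between these two prices the firm operates at a loss; above $16 it earns a profit.

Shutdown price = $3; break-even price = $16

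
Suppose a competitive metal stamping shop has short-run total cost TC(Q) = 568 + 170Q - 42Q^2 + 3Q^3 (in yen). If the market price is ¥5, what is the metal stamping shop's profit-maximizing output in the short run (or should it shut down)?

Strip out fixed cost: VC = 170Q - 42Q^2 + 3Q^3. Then AVC = 170 - 42Q + 3Q^2 and MC = 170 - 84Q + 9Q^2.
The AVC parabola has its vertex at Q = 42/6 = 7, where AVC = 170 - 42·7 + 3·7^2 = ¥23.
P = ¥5 lies below min AVC = ¥23; no output level covers variable cost.
The firm minimizes its loss by shutting down and losing only its fixed cost of ¥568.

Shut down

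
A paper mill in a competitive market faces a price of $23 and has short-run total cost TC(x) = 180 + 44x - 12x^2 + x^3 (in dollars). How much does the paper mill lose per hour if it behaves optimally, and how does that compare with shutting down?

AVC = 44 - 12x + x^2; min AVC = $8 at x = 6. Since P = $23 ≥ min AVC, the firm produces.
MC = 44 - 24x + 3x^2. Setting P = MC and taking the root on the rising branch gives x* = 7.
TR = 23·7 = 161. TC = 180 + 63 = 243. Profit = 161 − 243 = -$82.
That loss of $82 beats the $180 the firm would lose by shutting down; producing recovers $98 of fixed cost.

Profit = -$82 at x = 7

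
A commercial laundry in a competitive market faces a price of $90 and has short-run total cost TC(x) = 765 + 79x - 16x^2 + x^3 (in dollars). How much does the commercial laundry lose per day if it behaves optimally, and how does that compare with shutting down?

Profit = -$39 at x = 11

AVC = 79 - 16x + x^2 has its minimum $15 at x = 8; price $90 clears that bar, so the firm operates.
With MC = 79 - 32x + 3x^2, P = MC on the upward-sloping part at x* = 11.
TR = 90·11 = 990. TC = 765 + 264 = 1029. Profit = 990 − 1029 = -$39.
That loss of $39 beats the $765 the firm would lose by shutting down; producing recovers $726 of fixed cost.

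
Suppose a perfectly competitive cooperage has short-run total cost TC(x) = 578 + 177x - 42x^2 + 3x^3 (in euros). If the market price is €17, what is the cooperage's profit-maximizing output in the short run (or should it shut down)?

From TC, MC = TC'(x) = 177 - 84x + 9x^2 and AVC = VC/x = 177 - 42x + 3x^2.
AVC hits its minimum where MC = AVC, at x = 7, giving min AVC = 177 - 42·7 + 3·7^2 = €30.
P = €17 lies below min AVC = €30; no output level covers variable cost.
Best response: produce nothing and absorb the €578 fixed cost.

Shut down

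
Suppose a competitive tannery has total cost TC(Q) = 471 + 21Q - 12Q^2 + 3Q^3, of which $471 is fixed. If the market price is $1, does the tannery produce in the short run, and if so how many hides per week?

Strip out fixed cost: VC = 21Q - 12Q^2 + 3Q^3. Then AVC = 21 - 12Q + 3Q^2 and MC = 21 - 24Q + 9Q^2.
AVC is minimized where dAVC/dQ = -12 + 6Q = 0, at Q = 2; min AVC = 21 - 12·2 + 3·2^2 = $9.
With P < min AVC ($1 < $9), every unit sold adds to the loss.
Best response: produce nothing and absorb the $471 fixed cost.

Shut down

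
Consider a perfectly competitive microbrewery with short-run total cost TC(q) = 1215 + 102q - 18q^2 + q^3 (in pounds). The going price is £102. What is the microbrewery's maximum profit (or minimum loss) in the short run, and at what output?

AVC = 102 - 18q + q^2; min AVC = £21 at q = 9. Since P = £102 ≥ min AVC, the firm produces.
MC = 102 - 36q + 3q^2. Setting P = MC and taking the root on the rising branch gives q* = 12.
TR = 102·12 = 1224. TC = 1215 + 360 = 1575. Profit = 1224 − 1575 = -£351.
That loss of £351 beats the £1215 the firm would lose by shutting down; producing recovers £864 of fixed cost.

Profit = -£351 at q = 12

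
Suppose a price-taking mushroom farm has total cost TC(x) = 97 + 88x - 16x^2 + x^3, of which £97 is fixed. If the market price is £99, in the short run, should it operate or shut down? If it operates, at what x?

Produce at x = 11

Variable cost is VC = 88x - 16x^2 + x^3, so AVC = VC/x = 88 - 16x + x^2 and MC = dTC/dx = 88 - 32x + 3x^2.
AVC is minimized where dAVC/dx = -16 + 2x = 0, at x = 8; min AVC = 88 - 16·8 + 8^2 = £24.
P = £99 exceeds min AVC = £24, so the firm stays open.
Solving P = MC: -11 - 32x + 3x^2 = 0 ⇒ x = -1/3 or 11. On the upward-sloping branch, x* = 11.
Check: AVC at x = 11 is £33 ≤ P, so revenue covers variable cost.
Profit = P·x − TC = 99·11 − 460 = £629.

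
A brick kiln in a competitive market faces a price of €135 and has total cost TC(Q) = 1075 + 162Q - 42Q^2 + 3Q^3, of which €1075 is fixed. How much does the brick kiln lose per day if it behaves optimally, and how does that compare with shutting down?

AVC = 162 - 42Q + 3Q^2; min AVC = €15 at Q = 7. Since P = €135 ≥ min AVC, the firm produces.
MC = 162 - 84Q + 9Q^2. Setting P = MC and taking the root on the rising branch gives Q* = 9.
TR = 135·9 = 1215. TC = 1075 + 243 = 1318. Profit = 1215 − 1318 = -€103.
By producing, the firm covers all variable cost plus €972 of fixed cost; shutting down would lose the full €1075.

Profit = -€103 at Q = 9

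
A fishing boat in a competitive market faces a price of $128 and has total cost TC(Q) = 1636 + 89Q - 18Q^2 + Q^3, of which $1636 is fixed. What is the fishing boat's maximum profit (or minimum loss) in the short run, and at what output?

Profit = -$284 at Q = 13

AVC = 89 - 18Q + Q^2; min AVC = $8 at Q = 9. Since P = $128 ≥ min AVC, the firm produces.
MC = 89 - 36Q + 3Q^2. Setting P = MC and taking the root on the rising branch gives Q* = 13.
TR = 128·13 = 1664. TC = 1636 + 312 = 1948. Profit = 1664 − 1948 = -$284.
By producing, the firm covers all variable cost plus $1352 of fixed cost; shutting down would lose the full $1636.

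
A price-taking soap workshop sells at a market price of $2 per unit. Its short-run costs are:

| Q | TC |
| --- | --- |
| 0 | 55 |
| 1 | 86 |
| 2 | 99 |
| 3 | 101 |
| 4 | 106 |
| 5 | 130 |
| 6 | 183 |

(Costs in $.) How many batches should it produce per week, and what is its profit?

Q = 0 (shut down); profit = -$55

Profit at each row (π = 2Q − TC): Q=0: -55; Q=1: -84; Q=2: -95; Q=3: -95; Q=4: -98; Q=5: -120; Q=6: -171.
Profit is highest at Q = 0. Equivalently, the lowest AVC in the table is 51/4 ≈ $12.75 at Q = 4, and P = $2 falls below it — price never covers variable cost, so the firm shuts down and loses only its fixed cost.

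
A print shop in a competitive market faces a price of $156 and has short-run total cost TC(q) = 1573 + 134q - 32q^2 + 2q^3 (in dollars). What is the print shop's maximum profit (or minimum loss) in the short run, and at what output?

Profit = -$121 at q = 11

AVC = 134 - 32q + 2q^2 has its minimum $6 at q = 8; price $156 clears that bar, so the firm operates.
With MC = 134 - 64q + 6q^2, P = MC on the upward-sloping part at q* = 11.
TR = 156·11 = 1716. TC = 1573 + 264 = 1837. Profit = 1716 − 1837 = -$121.
Shutting down would mean losing the fixed cost of $1573, so operating at a loss of $121 is better by $1452.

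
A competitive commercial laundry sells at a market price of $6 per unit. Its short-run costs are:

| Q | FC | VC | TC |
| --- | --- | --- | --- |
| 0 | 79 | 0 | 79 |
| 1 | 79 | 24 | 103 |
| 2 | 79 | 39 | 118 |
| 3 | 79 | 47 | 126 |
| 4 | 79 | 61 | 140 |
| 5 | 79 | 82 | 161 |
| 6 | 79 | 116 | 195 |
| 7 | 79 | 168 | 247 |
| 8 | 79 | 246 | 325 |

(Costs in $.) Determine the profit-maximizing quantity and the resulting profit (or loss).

Profit at each row (π = 6Q − TC): Q=0: -79; Q=1: -97; Q=2: -106; Q=3: -108; Q=4: -116; Q=5: -131; Q=6: -159; Q=7: -205; Q=8: -277.
Profit is highest at Q = 0. Equivalently, the lowest AVC in the table is 61/4 ≈ $15.25 at Q = 4, and P = $6 falls below it — price never covers variable cost, so the firm shuts down and loses only its fixed cost.

Q = 0 (shut down); profit = -$79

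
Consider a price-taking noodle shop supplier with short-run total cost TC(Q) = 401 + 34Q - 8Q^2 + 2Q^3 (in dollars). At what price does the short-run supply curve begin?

$26 per unit

The shutdown price is the minimum of AVC. VC = 34Q - 8Q^2 + 2Q^3, so AVC = 34 - 8Q + 2Q^2.
At the minimum of AVC, MC = AVC. MC = 34 - 16Q + 6Q^2; setting MC = AVC gives 4Q^2 - 8Q = 0, so Q = 2. min AVC = 26.
The firm shuts down for any P below $26.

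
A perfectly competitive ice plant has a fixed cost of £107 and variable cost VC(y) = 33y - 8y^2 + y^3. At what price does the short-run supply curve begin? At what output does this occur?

The shutdown price is the minimum of AVC. VC = 33y - 8y^2 + y^3, so AVC = 33 - 8y + y^2.
At the minimum of AVC, MC = AVC. MC = 33 - 16y + 3y^2; setting MC = AVC gives 2y^2 - 8y = 0, so y = 4. min AVC = 17.
For P < £17 the firm produces nothing.

£17 per unit, at y = 4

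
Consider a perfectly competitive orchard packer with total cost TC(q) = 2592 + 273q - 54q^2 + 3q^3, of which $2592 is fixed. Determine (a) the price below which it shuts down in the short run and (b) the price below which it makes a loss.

AVC = 273 - 54q + 3q^2; minimized at q = 9, giving min AVC = $30. That is the shutdown price.
ATC = 2592/q + 273 - 54q + 3q^2. Setting dATC/dq = −2592/q^2 − 54 + 6q = 0 gives q = 12 (since 6·12^3 − 54·12^2 = 2592).
min ATC = 2592/12 + 273 − 54·12 + 3·12^2 = $273. That is the break-even price.
For $30 ≤ P < $273 the firm produces at a loss; below $30 it shuts down.

Shutdown price = $30; break-even price = $273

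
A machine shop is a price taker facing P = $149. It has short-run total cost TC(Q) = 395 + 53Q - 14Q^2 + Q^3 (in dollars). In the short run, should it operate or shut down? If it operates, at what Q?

Variable cost is VC = 53Q - 14Q^2 + Q^3, so AVC = VC/Q = 53 - 14Q + Q^2 and MC = dTC/dQ = 53 - 28Q + 3Q^2.
AVC is minimized where dAVC/dQ = -14 + 2Q = 0, at Q = 7; min AVC = 53 - 14·7 + 7^2 = $4.
Because $149 ≥ $4, revenue can cover variable cost; the firm operates.
Solving P = MC: -96 - 28Q + 3Q^2 = 0 ⇒ Q = -8/3 or 12. On the upward-sloping branch, Q* = 12.
Check: AVC at Q = 12 is $29 ≤ P, so revenue covers variable cost.
Profit = P·Q − TC = 149·12 − 743 = $1045.

Produce at Q = 12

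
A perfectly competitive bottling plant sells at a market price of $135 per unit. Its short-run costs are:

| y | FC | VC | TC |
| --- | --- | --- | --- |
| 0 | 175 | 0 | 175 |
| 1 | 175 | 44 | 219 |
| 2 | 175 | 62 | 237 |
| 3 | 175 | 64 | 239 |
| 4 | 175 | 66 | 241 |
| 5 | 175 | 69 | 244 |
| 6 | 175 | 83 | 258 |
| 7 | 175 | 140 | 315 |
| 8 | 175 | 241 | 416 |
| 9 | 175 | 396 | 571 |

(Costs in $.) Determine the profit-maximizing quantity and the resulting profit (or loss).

Compute π = P·y − TC at each output: y=0: -175; y=1: -84; y=2: 33; y=3: 166; y=4: 299; y=5: 431; y=6: 552; y=7: 630; y=8: 664; y=9: 644.
Profit is maximized at y = 8. AVC there is 241/8 = $30.12 ≤ P, so producing beats shutting down (which would give -$175).

y = 8; profit = $664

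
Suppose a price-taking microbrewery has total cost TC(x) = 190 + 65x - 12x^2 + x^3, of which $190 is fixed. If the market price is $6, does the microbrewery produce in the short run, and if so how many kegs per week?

Variable cost is VC = 65x - 12x^2 + x^3, so AVC = VC/x = 65 - 12x + x^2 and MC = dTC/dx = 65 - 24x + 3x^2.
AVC hits its minimum where MC = AVC, at x = 6, giving min AVC = 65 - 12·6 + 6^2 = $29.
P = $6 lies below min AVC = $29; no output level covers variable cost.
The firm minimizes its loss by shutting down and losing only its fixed cost of $190.

Shut down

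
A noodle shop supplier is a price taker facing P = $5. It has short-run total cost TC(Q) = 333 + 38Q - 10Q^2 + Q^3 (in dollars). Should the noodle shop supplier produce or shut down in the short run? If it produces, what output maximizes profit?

Shut down

From TC, MC = TC'(Q) = 38 - 20Q + 3Q^2 and AVC = VC/Q = 38 - 10Q + Q^2.
AVC is minimized where dAVC/dQ = -10 + 2Q = 0, at Q = 5; min AVC = 38 - 10·5 + 5^2 = $13.
Since P = $5 < min AVC = $13, price fails to cover variable cost at any output.
Best response: produce nothing and absorb the $333 fixed cost.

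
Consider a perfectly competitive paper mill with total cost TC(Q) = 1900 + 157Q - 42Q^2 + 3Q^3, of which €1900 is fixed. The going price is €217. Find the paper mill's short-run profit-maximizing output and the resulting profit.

Profit = -€100 at Q = 10

AVC = 157 - 42Q + 3Q^2 has its minimum €10 at Q = 7; price €217 clears that bar, so the firm operates.
With MC = 157 - 84Q + 9Q^2, P = MC on the upward-sloping part at Q* = 10.
TR = 217·10 = 2170. TC = 1900 + 370 = 2270. Profit = 2170 − 2270 = -€100.
Shutting down would mean losing the fixed cost of €1900, so operating at a loss of €100 is better by €1800.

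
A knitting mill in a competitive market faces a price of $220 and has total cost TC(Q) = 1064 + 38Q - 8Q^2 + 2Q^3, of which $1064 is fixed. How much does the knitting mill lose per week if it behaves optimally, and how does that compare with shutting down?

AVC = 38 - 8Q + 2Q^2; min AVC = $30 at Q = 2. Since P = $220 ≥ min AVC, the firm produces.
With MC = 38 - 16Q + 6Q^2, P = MC on the upward-sloping part at Q* = 7.
TR = 220·7 = 1540. TC = 1064 + 560 = 1624. Profit = 1540 − 1624 = -$84.
By producing, the firm covers all variable cost plus $980 of fixed cost; shutting down would lose the full $1064.

Profit = -$84 at Q = 7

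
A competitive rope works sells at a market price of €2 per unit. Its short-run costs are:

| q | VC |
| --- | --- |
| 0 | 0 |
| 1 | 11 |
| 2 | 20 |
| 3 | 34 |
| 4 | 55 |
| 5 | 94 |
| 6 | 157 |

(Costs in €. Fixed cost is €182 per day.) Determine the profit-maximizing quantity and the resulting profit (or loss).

q = 0 (shut down); profit = -€182

Tabulate TR − TC: q=0: -182; q=1: -191; q=2: -198; q=3: -210; q=4: -229; q=5: -266; q=6: -327.
Profit is highest at q = 0. Equivalently, the lowest AVC in the table is 20/2 ≈ €10 at q = 2, and P = €2 falls below it — price never covers variable cost, so the firm shuts down and loses only its fixed cost.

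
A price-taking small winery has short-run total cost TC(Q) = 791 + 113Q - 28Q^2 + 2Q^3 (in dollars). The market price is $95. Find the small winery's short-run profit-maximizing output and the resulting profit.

AVC = 113 - 28Q + 2Q^2 has its minimum $15 at Q = 7; price $95 clears that bar, so the firm operates.
MC = 113 - 56Q + 6Q^2. Setting P = MC and taking the root on the rising branch gives Q* = 9.
TR = 95·9 = 855. TC = 791 + 207 = 998. Profit = 855 − 998 = -$143.
Shutting down would mean losing the fixed cost of $791, so operating at a loss of $143 is better by $648.

Profit = -$143 at Q = 9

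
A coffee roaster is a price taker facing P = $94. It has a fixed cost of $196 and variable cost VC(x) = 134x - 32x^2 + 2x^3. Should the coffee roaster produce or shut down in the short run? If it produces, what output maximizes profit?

Strip out fixed cost: VC = 134x - 32x^2 + 2x^3. Then AVC = 134 - 32x + 2x^2 and MC = 134 - 64x + 6x^2.
The AVC parabola has its vertex at x = 32/4 = 8, where AVC = 134 - 32·8 + 2·8^2 = $6.
P = $94 exceeds min AVC = $6, so the firm stays open.
Solving P = MC: 40 - 64x + 6x^2 = 0 ⇒ x = 2/3 or 10. On the upward-sloping branch, x* = 10.
Check: AVC at x = 10 is $14 ≤ P, so revenue covers variable cost.
Profit = P·x − TC = 94·10 − 336 = $604.

Produce at x = 10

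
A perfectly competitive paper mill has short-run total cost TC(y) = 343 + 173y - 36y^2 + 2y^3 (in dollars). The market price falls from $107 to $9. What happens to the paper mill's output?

Output falls from 11 to 0 (the firm shuts down)

MC = 173 - 72y + 6y^2; the shutdown threshold is min AVC = $11 (at y = 9).
At P = $107 ≥ min AVC, set P = MC on the rising branch: y = 11.
At P = $9 < min AVC = $11, price no longer covers variable cost at any output, so the firm shuts down: y = 0.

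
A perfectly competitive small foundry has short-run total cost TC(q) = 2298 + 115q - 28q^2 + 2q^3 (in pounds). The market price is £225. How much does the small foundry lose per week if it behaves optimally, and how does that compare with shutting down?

AVC = 115 - 28q + 2q^2; min AVC = £17 at q = 7. Since P = £225 ≥ min AVC, the firm produces.
MC = 115 - 56q + 6q^2. Setting P = MC and taking the root on the rising branch gives q* = 11.
TR = 225·11 = 2475. TC = 2298 + 539 = 2837. Profit = 2475 − 2837 = -£362.
Shutting down would mean losing the fixed cost of £2298, so operating at a loss of £362 is better by £1936.

Profit = -£362 at q = 11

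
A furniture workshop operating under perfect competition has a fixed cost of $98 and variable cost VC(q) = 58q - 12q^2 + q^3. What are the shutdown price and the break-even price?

Shutdown price = min AVC. AVC = 58 - 12q + q^2, with vertex at q = 6 and minimum $22.
ATC = 98/q + 58 - 12q + q^2. Setting dATC/dq = −98/q^2 − 12 + 2q = 0 gives q = 7 (since 2·7^3 − 12·7^2 = 98).
min ATC = 98/7 + 58 − 12·7 + 7^2 = $37. That is the break-even price.
For $22 ≤ P < $37 the firm produces at a loss; below $22 it shuts down.

Shutdown price = $22; break-even price = $37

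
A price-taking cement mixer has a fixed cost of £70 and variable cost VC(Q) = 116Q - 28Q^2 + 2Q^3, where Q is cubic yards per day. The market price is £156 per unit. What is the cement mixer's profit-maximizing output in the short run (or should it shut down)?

Produce at Q = 10

From TC, MC = TC'(Q) = 116 - 56Q + 6Q^2 and AVC = VC/Q = 116 - 28Q + 2Q^2.
The AVC parabola has its vertex at Q = 28/4 = 7, where AVC = 116 - 28·7 + 2·7^2 = £18.
P = £156 exceeds min AVC = £18, so the firm stays open.
Solving P = MC: -40 - 56Q + 6Q^2 = 0 ⇒ Q = -2/3 or 10. On the upward-sloping branch, Q* = 10.
Check: AVC at Q = 10 is £36 ≤ P, so revenue covers variable cost.
Profit = P·Q − TC = 156·10 − 430 = £1130.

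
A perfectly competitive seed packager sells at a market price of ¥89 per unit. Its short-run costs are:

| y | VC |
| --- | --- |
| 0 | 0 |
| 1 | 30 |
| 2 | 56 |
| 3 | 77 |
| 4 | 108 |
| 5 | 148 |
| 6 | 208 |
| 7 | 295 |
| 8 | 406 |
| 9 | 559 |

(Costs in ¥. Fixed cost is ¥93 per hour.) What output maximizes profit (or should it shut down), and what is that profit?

y = 7; profit = ¥235

Tabulate TR − TC: y=0: -93; y=1: -34; y=2: 29; y=3: 97; y=4: 155; y=5: 204; y=6: 233; y=7: 235; y=8: 213; y=9: 149.
Profit is maximized at y = 7. AVC there is 295/7 = ¥42.14 ≤ P, so producing beats shutting down (which would give -¥93).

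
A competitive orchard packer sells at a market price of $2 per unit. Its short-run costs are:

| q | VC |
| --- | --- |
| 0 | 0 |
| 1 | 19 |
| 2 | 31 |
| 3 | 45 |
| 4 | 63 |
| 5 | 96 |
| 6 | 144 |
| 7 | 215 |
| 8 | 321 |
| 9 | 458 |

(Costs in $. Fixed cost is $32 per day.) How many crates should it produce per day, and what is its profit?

Compute π = P·q − TC at each output: q=0: -32; q=1: -49; q=2: -59; q=3: -71; q=4: -87; q=5: -118; q=6: -164; q=7: -233; q=8: -337; q=9: -472.
Profit is highest at q = 0. Equivalently, the lowest AVC in the table is 45/3 ≈ $15 at q = 3, and P = $2 falls below it — price never covers variable cost, so the firm shuts down and loses only its fixed cost.

q = 0 (shut down); profit = -$32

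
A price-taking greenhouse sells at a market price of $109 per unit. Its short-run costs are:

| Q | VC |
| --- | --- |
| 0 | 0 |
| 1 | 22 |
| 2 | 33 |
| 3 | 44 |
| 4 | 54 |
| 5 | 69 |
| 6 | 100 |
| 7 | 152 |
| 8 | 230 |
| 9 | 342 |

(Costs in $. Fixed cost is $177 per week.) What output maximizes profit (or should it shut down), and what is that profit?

Compute π = P·Q − TC at each output: Q=0: -177; Q=1: -90; Q=2: 8; Q=3: 106; Q=4: 205; Q=5: 299; Q=6: 377; Q=7: 434; Q=8: 465; Q=9: 462.
Profit is maximized at Q = 8. AVC there is 230/8 = $28.75 ≤ P, so producing beats shutting down (which would give -$177).

Q = 8; profit = $465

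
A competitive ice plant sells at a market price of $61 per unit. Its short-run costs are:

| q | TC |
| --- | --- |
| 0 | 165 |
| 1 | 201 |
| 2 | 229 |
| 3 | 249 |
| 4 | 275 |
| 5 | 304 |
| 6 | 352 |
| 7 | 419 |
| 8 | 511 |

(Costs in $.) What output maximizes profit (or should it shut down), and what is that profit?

Compute π = P·q − TC at each output: q=0: -165; q=1: -140; q=2: -107; q=3: -66; q=4: -31; q=5: 1; q=6: 14; q=7: 8; q=8: -23.
Profit is maximized at q = 6. AVC there is 187/6 = $31.17 ≤ P, so producing beats shutting down (which would give -$165).

q = 6; profit = $14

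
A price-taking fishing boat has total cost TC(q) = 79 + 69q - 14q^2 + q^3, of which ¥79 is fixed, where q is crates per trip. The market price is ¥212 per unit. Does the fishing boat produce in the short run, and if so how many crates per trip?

Variable cost is VC = 69q - 14q^2 + q^3, so AVC = VC/q = 69 - 14q + q^2 and MC = dTC/dq = 69 - 28q + 3q^2.
AVC hits its minimum where MC = AVC, at q = 7, giving min AVC = 69 - 14·7 + 7^2 = ¥20.
Because ¥212 ≥ ¥20, revenue can cover variable cost; the firm operates.
P = MC gives -143 - 28q + 3q^2 = 0, with roots -11/3 and 13. Take the larger (rising MC): q* = 13.
Check: AVC at q = 13 is ¥56 ≤ P, so revenue covers variable cost.
Profit = P·q − TC = 212·13 − 807 = ¥1949.

Produce at q = 13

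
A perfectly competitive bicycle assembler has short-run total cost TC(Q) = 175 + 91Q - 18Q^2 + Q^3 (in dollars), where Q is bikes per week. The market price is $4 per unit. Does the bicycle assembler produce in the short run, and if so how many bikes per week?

Shut down

Variable cost is VC = 91Q - 18Q^2 + Q^3, so AVC = VC/Q = 91 - 18Q + Q^2 and MC = dTC/dQ = 91 - 36Q + 3Q^2.
AVC is minimized where dAVC/dQ = -18 + 2Q = 0, at Q = 9; min AVC = 91 - 18·9 + 9^2 = $10.
With P < min AVC ($4 < $10), every unit sold adds to the loss.
Best response: produce nothing and absorb the $175 fixed cost.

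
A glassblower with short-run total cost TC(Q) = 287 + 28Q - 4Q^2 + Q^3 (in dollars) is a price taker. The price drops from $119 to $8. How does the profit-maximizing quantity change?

AVC = 28 - 4Q + Q^2, minimized at Q = 2 where min AVC = $24. MC = 28 - 8Q + 3Q^2.
With P = $119 above the shutdown price, P = MC gives Q = 7.
At P = $8 < min AVC = $24, price no longer covers variable cost at any output, so the firm shuts down: Q = 0.

Output falls from 7 to 0 (the firm shuts down)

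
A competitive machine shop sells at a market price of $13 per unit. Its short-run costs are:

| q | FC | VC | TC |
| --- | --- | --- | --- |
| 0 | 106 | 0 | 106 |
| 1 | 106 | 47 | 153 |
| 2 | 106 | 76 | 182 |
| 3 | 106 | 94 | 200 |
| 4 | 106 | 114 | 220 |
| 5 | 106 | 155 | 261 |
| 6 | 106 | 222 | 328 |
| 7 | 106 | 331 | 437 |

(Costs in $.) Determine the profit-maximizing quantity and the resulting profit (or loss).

q = 0 (shut down); profit = -$106

Profit at each row (π = 13q − TC): q=0: -106; q=1: -140; q=2: -156; q=3: -161; q=4: -168; q=5: -196; q=6: -250; q=7: -346.
Profit is highest at q = 0. Equivalently, the lowest AVC in the table is 114/4 ≈ $28.50 at q = 4, and P = $13 falls below it — price never covers variable cost, so the firm shuts down and loses only its fixed cost.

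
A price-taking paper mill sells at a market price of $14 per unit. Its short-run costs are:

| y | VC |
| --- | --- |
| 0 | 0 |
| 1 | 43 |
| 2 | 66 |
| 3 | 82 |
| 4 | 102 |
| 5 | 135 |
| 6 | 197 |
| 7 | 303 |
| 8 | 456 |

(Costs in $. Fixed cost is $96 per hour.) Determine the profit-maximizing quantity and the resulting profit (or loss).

y = 0 (shut down); profit = -$96

Compute π = P·y − TC at each output: y=0: -96; y=1: -125; y=2: -134; y=3: -136; y=4: -142; y=5: -161; y=6: -209; y=7: -301; y=8: -440.
Profit is highest at y = 0. Equivalently, the lowest AVC in the table is 102/4 ≈ $25.50 at y = 4, and P = $14 falls below it — price never covers variable cost, so the firm shuts down and loses only its fixed cost.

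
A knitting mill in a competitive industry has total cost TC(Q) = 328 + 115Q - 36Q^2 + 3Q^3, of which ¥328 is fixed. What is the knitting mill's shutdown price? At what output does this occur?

¥7 per unit, at Q = 6

The shutdown price is the minimum of AVC. VC = 115Q - 36Q^2 + 3Q^3, so AVC = 115 - 36Q + 3Q^2.
dAVC/dQ = -36 + 6Q = 0 gives Q = 6. min AVC = 115 - 36·6 + 3·6^2 = 7.
The firm shuts down for any P below ¥7.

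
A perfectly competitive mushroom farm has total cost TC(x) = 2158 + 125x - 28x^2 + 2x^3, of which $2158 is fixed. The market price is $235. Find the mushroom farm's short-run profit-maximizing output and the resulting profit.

Profit = -$222 at x = 11

AVC = 125 - 28x + 2x^2 has its minimum $27 at x = 7; price $235 clears that bar, so the firm operates.
MC = 125 - 56x + 6x^2. Setting P = MC and taking the root on the rising branch gives x* = 11.
TR = 235·11 = 2585. TC = 2158 + 649 = 2807. Profit = 2585 − 2807 = -$222.
By producing, the firm covers all variable cost plus $1936 of fixed cost; shutting down would lose the full $2158.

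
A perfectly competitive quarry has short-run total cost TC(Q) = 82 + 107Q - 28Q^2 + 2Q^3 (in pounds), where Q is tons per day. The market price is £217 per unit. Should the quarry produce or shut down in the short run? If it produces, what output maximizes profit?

Produce at Q = 11

Strip out fixed cost: VC = 107Q - 28Q^2 + 2Q^3. Then AVC = 107 - 28Q + 2Q^2 and MC = 107 - 56Q + 6Q^2.
AVC is minimized where dAVC/dQ = -28 + 4Q = 0, at Q = 7; min AVC = 107 - 28·7 + 2·7^2 = £9.
P = £217 exceeds min AVC = £9, so the firm stays open.
Solving P = MC: -110 - 56Q + 6Q^2 = 0 ⇒ Q = -5/3 or 11. On the upward-sloping branch, Q* = 11.
Check: AVC at Q = 11 is £41 ≤ P, so revenue covers variable cost.
Profit = P·Q − TC = 217·11 − 533 = £1854.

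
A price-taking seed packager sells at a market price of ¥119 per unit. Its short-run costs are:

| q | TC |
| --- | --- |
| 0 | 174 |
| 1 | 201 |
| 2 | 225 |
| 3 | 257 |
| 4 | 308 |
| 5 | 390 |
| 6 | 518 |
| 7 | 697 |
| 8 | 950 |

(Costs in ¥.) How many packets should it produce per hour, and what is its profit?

q = 5; profit = ¥205

Profit at each row (π = 119q − TC): q=0: -174; q=1: -82; q=2: 13; q=3: 100; q=4: 168; q=5: 205; q=6: 196; q=7: 136; q=8: 2.
Profit is maximized at q = 5. AVC there is 216/5 = ¥43.20 ≤ P, so producing beats shutting down (which would give -¥174).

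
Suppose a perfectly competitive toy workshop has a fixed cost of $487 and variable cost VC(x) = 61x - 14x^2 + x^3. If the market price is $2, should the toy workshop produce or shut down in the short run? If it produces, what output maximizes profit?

Shut down

Variable cost is VC = 61x - 14x^2 + x^3, so AVC = VC/x = 61 - 14x + x^2 and MC = dTC/dx = 61 - 28x + 3x^2.
AVC is minimized where dAVC/dx = -14 + 2x = 0, at x = 7; min AVC = 61 - 14·7 + 7^2 = $12.
With P < min AVC ($2 < $12), every unit sold adds to the loss.
The firm minimizes its loss by shutting down and losing only its fixed cost of $487.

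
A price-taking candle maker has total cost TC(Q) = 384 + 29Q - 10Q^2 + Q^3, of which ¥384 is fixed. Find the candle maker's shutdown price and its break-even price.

Shutdown price = ¥4; break-even price = ¥61

AVC = 29 - 10Q + Q^2; minimized at Q = 5, giving min AVC = ¥4. That is the shutdown price.
ATC = 384/Q + 29 - 10Q + Q^2. Setting dATC/dQ = −384/Q^2 − 10 + 2Q = 0 gives Q = 8 (since 2·8^3 − 10·8^2 = 384).
min ATC = 384/8 + 29 − 10·8 + 8^2 = ¥61. That is the break-even price.
For ¥4 ≤ P < ¥61 the firm produces at a loss; below ¥4 it shuts down.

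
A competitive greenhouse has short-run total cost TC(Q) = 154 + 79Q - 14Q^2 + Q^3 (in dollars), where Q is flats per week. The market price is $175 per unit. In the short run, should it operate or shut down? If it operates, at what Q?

Variable cost is VC = 79Q - 14Q^2 + Q^3, so AVC = VC/Q = 79 - 14Q + Q^2 and MC = dTC/dQ = 79 - 28Q + 3Q^2.
AVC hits its minimum where MC = AVC, at Q = 7, giving min AVC = 79 - 14·7 + 7^2 = $30.
P = $175 exceeds min AVC = $30, so the firm stays open.
Set P = MC: 175 = 79 - 28Q + 3Q^2 → -96 - 28Q + 3Q^2 = 0. The roots are Q = -8/3 and Q = 12; the profit-maximizing output is on the rising part of MC, so Q* = 12.
Check: AVC at Q = 12 is $55 ≤ P, so revenue covers variable cost.
Profit = P·Q − TC = 175·12 − 814 = $1286.

Produce at Q = 12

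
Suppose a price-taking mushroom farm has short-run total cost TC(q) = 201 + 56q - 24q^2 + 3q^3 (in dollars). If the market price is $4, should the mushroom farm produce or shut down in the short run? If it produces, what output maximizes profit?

From TC, MC = TC'(q) = 56 - 48q + 9q^2 and AVC = VC/q = 56 - 24q + 3q^2.
AVC is minimized where dAVC/dq = -24 + 6q = 0, at q = 4; min AVC = 56 - 24·4 + 3·4^2 = $8.
P = $4 lies below min AVC = $8; no output level covers variable cost.
Shutting down limits the loss to fixed cost, $201.

Shut down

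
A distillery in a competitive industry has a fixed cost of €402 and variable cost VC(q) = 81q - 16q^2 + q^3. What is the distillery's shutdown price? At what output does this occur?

€17 per unit, at q = 8

The shutdown price is the minimum of AVC. VC = 81q - 16q^2 + q^3, so AVC = 81 - 16q + q^2.
dAVC/dq = -16 + 2q = 0 gives q = 8. min AVC = 81 - 16·8 + 8^2 = 17.
So the shutdown price is €17.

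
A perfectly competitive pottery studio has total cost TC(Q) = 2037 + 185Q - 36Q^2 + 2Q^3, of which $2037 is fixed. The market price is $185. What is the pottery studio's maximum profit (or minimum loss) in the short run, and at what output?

Profit = -$309 at Q = 12

AVC = 185 - 36Q + 2Q^2 has its minimum $23 at Q = 9; price $185 clears that bar, so the firm operates.
MC = 185 - 72Q + 6Q^2. Setting P = MC and taking the root on the rising branch gives Q* = 12.
TR = 185·12 = 2220. TC = 2037 + 492 = 2529. Profit = 2220 − 2529 = -$309.
By producing, the firm covers all variable cost plus $1728 of fixed cost; shutting down would lose the full $2037.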